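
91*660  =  60060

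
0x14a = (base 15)170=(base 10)330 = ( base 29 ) BB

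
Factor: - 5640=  - 2^3 * 3^1*  5^1*47^1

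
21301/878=24  +  229/878=24.26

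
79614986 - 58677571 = 20937415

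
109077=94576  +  14501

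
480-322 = 158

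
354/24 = 14 + 3/4 = 14.75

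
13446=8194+5252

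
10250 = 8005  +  2245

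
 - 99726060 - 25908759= - 125634819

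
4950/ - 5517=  - 1 +63/613 = - 0.90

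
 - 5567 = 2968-8535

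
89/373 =89/373 = 0.24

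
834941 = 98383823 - 97548882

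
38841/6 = 6473 + 1/2 = 6473.50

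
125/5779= 125/5779= 0.02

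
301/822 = 301/822 = 0.37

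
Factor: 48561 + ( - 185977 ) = -2^3 * 89^1*193^1 = - 137416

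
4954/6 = 2477/3 = 825.67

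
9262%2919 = 505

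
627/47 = 13+16/47  =  13.34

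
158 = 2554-2396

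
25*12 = 300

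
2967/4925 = 2967/4925 = 0.60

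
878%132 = 86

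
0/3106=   0 = 0.00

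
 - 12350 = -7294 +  - 5056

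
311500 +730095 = 1041595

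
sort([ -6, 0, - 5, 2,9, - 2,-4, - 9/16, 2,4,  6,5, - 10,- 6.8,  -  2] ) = [ - 10,  -  6.8, - 6,-5,-4, - 2, - 2, -9/16,  0,  2,  2,4 , 5,6,9]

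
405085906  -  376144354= 28941552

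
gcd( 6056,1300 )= 4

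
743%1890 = 743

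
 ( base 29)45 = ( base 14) 89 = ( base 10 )121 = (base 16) 79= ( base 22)5b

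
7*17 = 119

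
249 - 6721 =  - 6472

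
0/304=0 =0.00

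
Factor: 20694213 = 3^2*2299357^1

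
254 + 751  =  1005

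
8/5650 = 4/2825 = 0.00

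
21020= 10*2102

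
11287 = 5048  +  6239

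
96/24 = 4 = 4.00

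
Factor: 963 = 3^2*107^1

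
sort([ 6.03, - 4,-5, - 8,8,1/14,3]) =[- 8, - 5, - 4,  1/14, 3, 6.03 , 8 ]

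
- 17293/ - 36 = 17293/36 = 480.36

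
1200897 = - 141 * (- 8517 )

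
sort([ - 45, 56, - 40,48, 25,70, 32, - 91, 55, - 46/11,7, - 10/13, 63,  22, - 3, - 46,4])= [ - 91 , - 46, - 45, - 40, - 46/11, - 3,- 10/13, 4, 7,22,25 , 32, 48, 55, 56, 63, 70]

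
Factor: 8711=31^1*281^1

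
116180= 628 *185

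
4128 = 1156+2972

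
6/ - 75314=  -  3/37657= - 0.00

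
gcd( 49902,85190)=2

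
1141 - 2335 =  - 1194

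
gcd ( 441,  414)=9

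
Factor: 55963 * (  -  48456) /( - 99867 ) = 2^3*3^1*191^1*293^1*673^1 * 33289^ ( - 1 ) = 903914376/33289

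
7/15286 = 7/15286 = 0.00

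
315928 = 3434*92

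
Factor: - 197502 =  - 2^1*3^1*32917^1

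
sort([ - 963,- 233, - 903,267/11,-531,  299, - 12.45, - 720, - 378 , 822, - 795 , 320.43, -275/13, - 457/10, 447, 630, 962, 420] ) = [ - 963, - 903, - 795, -720, - 531, - 378,- 233, - 457/10,- 275/13,-12.45, 267/11, 299, 320.43, 420,447,630, 822, 962] 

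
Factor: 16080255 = 3^3*5^1 * 311^1*383^1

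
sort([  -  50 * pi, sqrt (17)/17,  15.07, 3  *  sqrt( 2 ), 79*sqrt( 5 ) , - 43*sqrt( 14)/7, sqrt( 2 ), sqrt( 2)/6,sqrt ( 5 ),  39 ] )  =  [-50*pi, - 43*sqrt( 14)/7 , sqrt( 2)/6,  sqrt ( 17)/17,sqrt( 2 ), sqrt( 5 ), 3*sqrt(2 ),15.07,  39,79*sqrt( 5 )]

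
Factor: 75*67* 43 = 3^1*5^2*43^1*67^1 = 216075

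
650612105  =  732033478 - 81421373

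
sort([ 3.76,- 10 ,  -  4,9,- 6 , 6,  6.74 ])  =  [ - 10, - 6,  -  4,3.76,6, 6.74, 9]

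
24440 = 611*40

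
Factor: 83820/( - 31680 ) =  - 2^ ( - 4 )*3^( - 1 )*127^1=- 127/48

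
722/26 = 361/13 = 27.77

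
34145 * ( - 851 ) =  - 29057395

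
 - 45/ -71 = 45/71 = 0.63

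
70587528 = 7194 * 9812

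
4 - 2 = 2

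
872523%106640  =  19403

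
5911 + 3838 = 9749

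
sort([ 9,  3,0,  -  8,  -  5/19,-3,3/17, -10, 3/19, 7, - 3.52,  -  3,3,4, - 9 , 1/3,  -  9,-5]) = [ - 10,-9, - 9,-8, - 5, - 3.52, - 3, - 3, - 5/19,0,3/19,3/17,1/3, 3 , 3,4,7,9]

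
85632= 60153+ 25479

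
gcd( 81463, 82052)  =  1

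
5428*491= 2665148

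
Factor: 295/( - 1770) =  - 2^( - 1 )*3^ ( - 1) = -  1/6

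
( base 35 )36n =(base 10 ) 3908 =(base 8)7504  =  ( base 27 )59K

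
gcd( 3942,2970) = 54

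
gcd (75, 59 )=1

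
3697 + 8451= 12148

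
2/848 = 1/424  =  0.00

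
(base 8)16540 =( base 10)7520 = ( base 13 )3566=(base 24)d18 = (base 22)FBI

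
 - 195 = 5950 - 6145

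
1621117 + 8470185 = 10091302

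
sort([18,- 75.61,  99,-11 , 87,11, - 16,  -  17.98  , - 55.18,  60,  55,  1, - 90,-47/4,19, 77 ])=[- 90, - 75.61, - 55.18, - 17.98,-16 , - 47/4, - 11, 1, 11,18,19, 55,60,77,87,99]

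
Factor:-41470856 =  - 2^3*7^2*67^1*1579^1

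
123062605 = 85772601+37290004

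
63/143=63/143 = 0.44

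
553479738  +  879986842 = 1433466580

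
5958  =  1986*3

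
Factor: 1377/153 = 9=3^2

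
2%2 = 0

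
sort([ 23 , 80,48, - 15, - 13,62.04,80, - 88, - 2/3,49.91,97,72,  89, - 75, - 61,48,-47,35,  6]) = [ - 88,  -  75,- 61, - 47, - 15, - 13, - 2/3,6,23,35,48,48 , 49.91, 62.04,72, 80 , 80, 89, 97]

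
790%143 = 75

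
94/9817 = 94/9817= 0.01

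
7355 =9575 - 2220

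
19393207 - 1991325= 17401882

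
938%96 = 74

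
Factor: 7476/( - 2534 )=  - 534/181= - 2^1*3^1*89^1*181^( - 1) 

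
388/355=1 + 33/355 = 1.09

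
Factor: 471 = 3^1*157^1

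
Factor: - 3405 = -3^1*5^1*227^1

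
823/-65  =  - 823/65 = - 12.66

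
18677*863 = 16118251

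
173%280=173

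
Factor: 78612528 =2^4*3^1*23^1*31^1*2297^1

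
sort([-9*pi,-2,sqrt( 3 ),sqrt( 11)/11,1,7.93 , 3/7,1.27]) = [ - 9*pi,-2,sqrt( 11) /11, 3/7, 1,1.27,sqrt( 3),  7.93] 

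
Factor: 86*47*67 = 270814 = 2^1*43^1*47^1*67^1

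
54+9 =63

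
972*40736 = 39595392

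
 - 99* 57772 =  - 5719428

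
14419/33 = 436 + 31/33 = 436.94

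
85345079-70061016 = 15284063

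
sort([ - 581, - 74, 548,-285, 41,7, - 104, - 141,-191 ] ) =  [ - 581, - 285,  -  191, - 141,-104 ,-74, 7,41,548 ]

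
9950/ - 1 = -9950 + 0/1  =  -9950.00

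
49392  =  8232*6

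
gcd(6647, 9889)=1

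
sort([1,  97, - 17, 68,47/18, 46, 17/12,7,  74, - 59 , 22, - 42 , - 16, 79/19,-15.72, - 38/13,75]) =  [ - 59, - 42, -17 , - 16 , - 15.72, - 38/13, 1,17/12, 47/18, 79/19,  7, 22, 46,68,74, 75,  97]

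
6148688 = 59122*104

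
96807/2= 48403 + 1/2 = 48403.50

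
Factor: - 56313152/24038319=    - 2^6*3^(- 1) * 7^2 * 149^ (-1 ) *17957^1*53777^( - 1) 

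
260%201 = 59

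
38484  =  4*9621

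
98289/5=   19657 + 4/5 = 19657.80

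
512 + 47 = 559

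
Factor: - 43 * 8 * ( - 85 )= 29240 = 2^3*5^1 * 17^1*43^1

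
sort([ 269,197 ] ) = [ 197, 269 ]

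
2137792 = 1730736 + 407056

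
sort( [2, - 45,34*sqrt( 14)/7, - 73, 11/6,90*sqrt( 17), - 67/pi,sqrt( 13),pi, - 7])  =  [ - 73, -45,-67/pi, - 7 , 11/6,2,pi, sqrt( 13),34*sqrt( 14)/7, 90*sqrt( 17) ]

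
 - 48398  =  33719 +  - 82117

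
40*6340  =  253600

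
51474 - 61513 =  - 10039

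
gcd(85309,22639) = 1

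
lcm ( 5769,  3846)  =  11538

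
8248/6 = 1374+2/3 = 1374.67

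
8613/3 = 2871 = 2871.00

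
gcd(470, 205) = 5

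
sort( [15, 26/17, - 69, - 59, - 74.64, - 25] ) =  [ - 74.64, - 69, - 59, - 25,26/17, 15]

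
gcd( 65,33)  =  1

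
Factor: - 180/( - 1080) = 2^(-1 )*3^(  -  1)   =  1/6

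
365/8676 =365/8676=0.04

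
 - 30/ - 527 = 30/527 = 0.06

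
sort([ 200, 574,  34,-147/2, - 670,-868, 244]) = [ - 868, - 670 ,-147/2,34,200,244, 574] 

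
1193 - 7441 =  - 6248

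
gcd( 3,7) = 1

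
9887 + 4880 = 14767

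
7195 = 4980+2215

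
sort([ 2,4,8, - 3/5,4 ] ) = [ -3/5, 2 , 4 , 4,8 ]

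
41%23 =18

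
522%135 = 117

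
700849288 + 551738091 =1252587379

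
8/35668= 2/8917 = 0.00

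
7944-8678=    - 734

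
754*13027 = 9822358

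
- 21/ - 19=21/19= 1.11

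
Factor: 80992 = 2^5*2531^1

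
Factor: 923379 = 3^1*233^1 * 1321^1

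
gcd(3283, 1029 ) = 49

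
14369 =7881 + 6488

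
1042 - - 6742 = 7784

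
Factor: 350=2^1*5^2*7^1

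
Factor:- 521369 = -521369^1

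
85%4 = 1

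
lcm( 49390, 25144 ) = 1382920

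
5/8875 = 1/1775 = 0.00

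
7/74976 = 7/74976 = 0.00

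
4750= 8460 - 3710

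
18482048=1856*9958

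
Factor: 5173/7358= 2^( - 1)*7^1 * 13^( - 1)*283^ ( - 1)*739^1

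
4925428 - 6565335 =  - 1639907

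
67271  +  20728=87999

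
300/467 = 300/467 =0.64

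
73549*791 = 58177259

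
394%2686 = 394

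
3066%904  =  354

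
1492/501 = 1492/501=2.98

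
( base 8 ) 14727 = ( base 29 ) 7P3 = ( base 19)i63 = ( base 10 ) 6615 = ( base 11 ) 4a74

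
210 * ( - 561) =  - 117810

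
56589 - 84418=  - 27829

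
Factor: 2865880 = 2^3*5^1*71647^1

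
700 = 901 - 201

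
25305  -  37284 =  -11979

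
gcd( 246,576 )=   6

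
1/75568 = 1/75568 = 0.00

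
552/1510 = 276/755 = 0.37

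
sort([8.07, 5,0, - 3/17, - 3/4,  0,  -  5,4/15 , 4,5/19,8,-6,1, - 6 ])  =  [ - 6, - 6, -5,  -  3/4, - 3/17,  0 , 0,5/19,4/15,1,4,5,8,8.07]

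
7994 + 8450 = 16444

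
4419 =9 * 491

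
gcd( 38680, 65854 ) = 2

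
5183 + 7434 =12617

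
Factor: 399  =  3^1*7^1 * 19^1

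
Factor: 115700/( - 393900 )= - 3^( - 1)*89^1*101^( - 1 ) = - 89/303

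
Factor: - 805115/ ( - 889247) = 5^1*23^1 *7001^1*889247^( - 1)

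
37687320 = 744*50655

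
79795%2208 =307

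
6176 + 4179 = 10355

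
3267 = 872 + 2395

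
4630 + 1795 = 6425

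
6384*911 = 5815824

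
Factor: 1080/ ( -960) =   -  2^ ( - 3 )*3^2 = -9/8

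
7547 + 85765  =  93312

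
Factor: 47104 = 2^11* 23^1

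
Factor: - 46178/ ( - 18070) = 23089/9035=5^ ( -1 ) * 11^1*13^( - 1 )*139^( - 1)*2099^1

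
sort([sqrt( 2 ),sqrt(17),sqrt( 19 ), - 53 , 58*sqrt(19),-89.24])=[-89.24, - 53, sqrt( 2 ),sqrt( 17),sqrt(19), 58*sqrt (19) ]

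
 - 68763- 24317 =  - 93080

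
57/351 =19/117 = 0.16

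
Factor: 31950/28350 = 71/63 = 3^(  -  2 )*7^(-1) * 71^1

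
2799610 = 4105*682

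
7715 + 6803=14518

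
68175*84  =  5726700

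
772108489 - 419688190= 352420299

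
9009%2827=528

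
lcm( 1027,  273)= 21567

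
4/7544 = 1/1886 =0.00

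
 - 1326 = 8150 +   -  9476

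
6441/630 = 2147/210 = 10.22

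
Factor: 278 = 2^1*139^1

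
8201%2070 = 1991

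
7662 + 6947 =14609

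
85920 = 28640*3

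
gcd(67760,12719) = 7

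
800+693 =1493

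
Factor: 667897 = 23^1*71^1*409^1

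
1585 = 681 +904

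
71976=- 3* ( - 23992 )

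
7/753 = 7/753 = 0.01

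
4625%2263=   99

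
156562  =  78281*2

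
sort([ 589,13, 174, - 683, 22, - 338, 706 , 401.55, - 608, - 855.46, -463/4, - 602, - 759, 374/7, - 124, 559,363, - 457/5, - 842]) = [ -855.46, - 842, - 759, -683 , - 608, - 602, -338, - 124 , - 463/4 , -457/5, 13,  22,374/7, 174,363, 401.55, 559,  589, 706] 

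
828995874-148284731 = 680711143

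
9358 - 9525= - 167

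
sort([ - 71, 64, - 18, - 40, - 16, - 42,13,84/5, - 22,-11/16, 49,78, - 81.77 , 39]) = [ - 81.77, - 71, -42, - 40, - 22,  -  18,-16 , - 11/16, 13,  84/5,39,  49,64,78]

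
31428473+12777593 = 44206066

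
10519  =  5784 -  - 4735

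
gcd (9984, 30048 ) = 96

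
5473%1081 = 68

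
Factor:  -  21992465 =-5^1*11^1*281^1*1423^1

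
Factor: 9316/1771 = 2^2*7^( - 1)*11^( - 1)*17^1 * 23^(- 1)*137^1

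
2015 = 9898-7883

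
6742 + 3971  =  10713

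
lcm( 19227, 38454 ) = 38454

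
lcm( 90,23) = 2070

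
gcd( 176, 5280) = 176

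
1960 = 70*28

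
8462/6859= 1+ 1603/6859 = 1.23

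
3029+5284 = 8313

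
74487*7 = 521409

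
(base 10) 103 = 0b1100111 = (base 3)10211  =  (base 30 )3D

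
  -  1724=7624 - 9348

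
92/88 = 1 + 1/22 =1.05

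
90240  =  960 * 94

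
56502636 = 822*68738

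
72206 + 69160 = 141366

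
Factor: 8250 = 2^1*3^1*5^3*11^1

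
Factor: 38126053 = 7^1*17^1 *320387^1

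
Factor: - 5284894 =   -  2^1 * 23^1*114889^1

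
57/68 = 57/68= 0.84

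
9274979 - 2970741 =6304238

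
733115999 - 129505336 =603610663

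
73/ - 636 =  - 73/636 = - 0.11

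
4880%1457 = 509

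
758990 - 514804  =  244186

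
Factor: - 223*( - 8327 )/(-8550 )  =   - 1856921/8550 = -2^(-1 )*3^( -2)*5^( -2)*11^1*19^( - 1)*223^1*757^1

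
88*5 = 440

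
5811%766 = 449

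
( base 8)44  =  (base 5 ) 121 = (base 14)28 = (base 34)12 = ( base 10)36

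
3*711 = 2133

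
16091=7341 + 8750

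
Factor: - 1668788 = - 2^2*11^1*17^1*23^1*97^1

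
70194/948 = 11699/158 = 74.04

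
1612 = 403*4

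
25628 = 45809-20181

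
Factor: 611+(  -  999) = -388 = -2^2*97^1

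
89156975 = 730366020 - 641209045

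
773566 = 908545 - 134979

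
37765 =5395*7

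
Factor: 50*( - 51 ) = -2550 = - 2^1*3^1*5^2*17^1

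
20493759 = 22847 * 897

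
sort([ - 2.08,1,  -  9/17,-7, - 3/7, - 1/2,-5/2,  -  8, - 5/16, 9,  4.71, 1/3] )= [ - 8,-7,  -  5/2,- 2.08, - 9/17, - 1/2, - 3/7 , - 5/16, 1/3, 1,4.71,  9 ] 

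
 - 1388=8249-9637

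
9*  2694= 24246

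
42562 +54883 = 97445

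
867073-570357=296716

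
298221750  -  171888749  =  126333001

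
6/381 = 2/127   =  0.02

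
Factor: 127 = 127^1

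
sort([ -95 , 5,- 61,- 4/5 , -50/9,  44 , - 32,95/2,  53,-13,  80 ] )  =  [ - 95,  -  61, - 32, - 13,  -  50/9, - 4/5,  5,44, 95/2,53,  80]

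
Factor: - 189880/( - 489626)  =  2^2*5^1*47^1*101^1*244813^( - 1) = 94940/244813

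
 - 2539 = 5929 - 8468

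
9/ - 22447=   -1+22438/22447 = - 0.00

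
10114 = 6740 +3374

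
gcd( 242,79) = 1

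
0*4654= 0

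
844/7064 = 211/1766 = 0.12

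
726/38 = 19 + 2/19=19.11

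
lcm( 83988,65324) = 587916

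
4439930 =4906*905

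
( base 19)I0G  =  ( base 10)6514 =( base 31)6O4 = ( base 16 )1972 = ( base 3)22221021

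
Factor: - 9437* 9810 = -92576970=-  2^1*3^2*5^1*109^1*9437^1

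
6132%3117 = 3015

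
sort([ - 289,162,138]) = [ - 289,138 , 162] 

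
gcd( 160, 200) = 40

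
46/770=23/385 = 0.06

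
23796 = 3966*6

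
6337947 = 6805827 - 467880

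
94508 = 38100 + 56408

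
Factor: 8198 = 2^1*4099^1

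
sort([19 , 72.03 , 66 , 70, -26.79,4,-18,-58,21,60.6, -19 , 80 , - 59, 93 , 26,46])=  [  -  59 , - 58,-26.79,  -  19 , - 18 , 4,19  ,  21,26,46,60.6, 66,70,72.03,80, 93 ] 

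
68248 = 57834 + 10414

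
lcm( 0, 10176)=0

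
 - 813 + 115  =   - 698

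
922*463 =426886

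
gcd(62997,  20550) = 3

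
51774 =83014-31240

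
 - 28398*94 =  - 2669412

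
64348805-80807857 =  - 16459052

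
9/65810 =9/65810 = 0.00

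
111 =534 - 423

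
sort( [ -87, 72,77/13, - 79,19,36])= [ - 87, - 79,  77/13, 19, 36,72 ] 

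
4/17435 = 4/17435 = 0.00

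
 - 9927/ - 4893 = 2 + 47/1631 = 2.03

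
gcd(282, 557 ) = 1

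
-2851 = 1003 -3854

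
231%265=231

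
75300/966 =77 + 153/161 = 77.95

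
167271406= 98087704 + 69183702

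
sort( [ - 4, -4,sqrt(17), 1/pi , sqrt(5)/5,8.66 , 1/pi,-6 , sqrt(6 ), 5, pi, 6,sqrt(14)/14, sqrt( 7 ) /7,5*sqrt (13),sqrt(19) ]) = [ - 6, - 4, - 4,sqrt(14)/14, 1/pi,1/pi,sqrt ( 7) /7, sqrt (5)/5,sqrt (6),pi,sqrt(17),  sqrt(19), 5, 6, 8.66,5*sqrt(13)]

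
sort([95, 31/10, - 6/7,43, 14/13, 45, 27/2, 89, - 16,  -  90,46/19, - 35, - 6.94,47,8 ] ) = [ - 90, - 35,-16, - 6.94 , - 6/7, 14/13,46/19,  31/10 , 8, 27/2,43,  45,  47, 89 , 95]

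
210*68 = 14280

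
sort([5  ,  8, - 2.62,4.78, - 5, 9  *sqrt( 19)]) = [ - 5,-2.62 , 4.78, 5, 8,9 * sqrt( 19)] 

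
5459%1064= 139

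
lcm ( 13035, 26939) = 404085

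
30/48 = 5/8 = 0.62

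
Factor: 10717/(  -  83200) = -2^(-8)*5^(  -  2 )*7^1 * 13^( - 1 )*1531^1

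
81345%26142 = 2919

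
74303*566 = 42055498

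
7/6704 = 7/6704 = 0.00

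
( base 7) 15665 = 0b1000101101001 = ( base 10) 4457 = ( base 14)18A5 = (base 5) 120312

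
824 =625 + 199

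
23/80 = 23/80 = 0.29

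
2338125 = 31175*75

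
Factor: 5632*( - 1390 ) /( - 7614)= 3914240/3807 = 2^9*3^( - 4)*5^1 * 11^1 * 47^( - 1)*139^1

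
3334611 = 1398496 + 1936115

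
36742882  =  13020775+23722107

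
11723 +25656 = 37379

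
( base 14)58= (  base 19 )42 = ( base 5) 303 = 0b1001110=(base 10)78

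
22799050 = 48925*466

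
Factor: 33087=3^1*41^1 * 269^1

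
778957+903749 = 1682706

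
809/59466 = 809/59466 = 0.01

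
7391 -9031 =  - 1640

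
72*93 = 6696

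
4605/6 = 767 +1/2 = 767.50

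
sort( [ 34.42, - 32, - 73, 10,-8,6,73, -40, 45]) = [-73, - 40, - 32, - 8,6,10,34.42, 45,73]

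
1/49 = 1/49= 0.02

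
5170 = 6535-1365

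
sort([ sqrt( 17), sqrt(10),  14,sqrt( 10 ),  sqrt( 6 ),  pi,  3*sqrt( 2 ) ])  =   [sqrt ( 6 ), pi,sqrt( 10), sqrt (10 ), sqrt( 17 ), 3*sqrt(2),  14 ]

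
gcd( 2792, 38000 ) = 8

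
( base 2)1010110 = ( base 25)3B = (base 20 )46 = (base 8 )126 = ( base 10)86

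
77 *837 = 64449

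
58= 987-929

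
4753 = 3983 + 770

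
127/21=6+1/21=6.05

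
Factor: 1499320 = 2^3*5^1 * 37483^1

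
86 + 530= 616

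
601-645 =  - 44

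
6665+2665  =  9330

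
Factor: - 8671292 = -2^2 * 7^1 * 17^1*18217^1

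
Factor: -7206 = -2^1 * 3^1*  1201^1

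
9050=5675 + 3375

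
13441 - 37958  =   - 24517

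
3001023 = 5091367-2090344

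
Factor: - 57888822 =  - 2^1*3^1*9648137^1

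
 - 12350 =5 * ( - 2470)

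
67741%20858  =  5167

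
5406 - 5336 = 70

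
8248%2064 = 2056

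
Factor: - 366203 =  - 31^1 * 11813^1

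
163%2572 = 163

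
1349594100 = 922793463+426800637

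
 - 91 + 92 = 1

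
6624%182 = 72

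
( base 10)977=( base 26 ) 1BF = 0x3d1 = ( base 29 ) 14k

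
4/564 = 1/141 = 0.01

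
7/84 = 1/12 = 0.08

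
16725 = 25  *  669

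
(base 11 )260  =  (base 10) 308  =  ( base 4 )10310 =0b100110100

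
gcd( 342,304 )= 38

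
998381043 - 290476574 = 707904469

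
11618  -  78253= - 66635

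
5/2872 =5/2872 =0.00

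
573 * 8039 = 4606347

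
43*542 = 23306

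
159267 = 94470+64797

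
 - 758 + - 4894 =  -5652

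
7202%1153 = 284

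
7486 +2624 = 10110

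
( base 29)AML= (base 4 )2031231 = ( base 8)21555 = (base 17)1E68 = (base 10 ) 9069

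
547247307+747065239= 1294312546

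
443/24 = 443/24  =  18.46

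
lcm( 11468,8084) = 493124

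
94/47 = 2 = 2.00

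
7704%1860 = 264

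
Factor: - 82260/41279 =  -2^2 * 3^2 * 5^1*7^( - 1) *457^1*5897^( - 1 ) 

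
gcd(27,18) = 9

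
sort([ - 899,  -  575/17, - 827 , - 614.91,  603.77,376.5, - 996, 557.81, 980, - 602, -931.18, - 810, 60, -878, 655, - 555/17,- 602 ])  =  [ - 996, - 931.18, - 899, - 878,- 827, - 810,- 614.91,  -  602, - 602, - 575/17, - 555/17, 60, 376.5, 557.81, 603.77, 655, 980 ]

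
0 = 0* 67005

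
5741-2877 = 2864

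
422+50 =472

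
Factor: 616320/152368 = 360/89 = 2^3 * 3^2*5^1*89^( - 1 )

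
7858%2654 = 2550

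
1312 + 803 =2115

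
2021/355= 2021/355 =5.69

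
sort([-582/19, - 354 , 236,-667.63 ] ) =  [  -  667.63, - 354, - 582/19, 236 ] 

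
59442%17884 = 5790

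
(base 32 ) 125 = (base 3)1111111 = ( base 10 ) 1093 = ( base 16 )445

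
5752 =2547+3205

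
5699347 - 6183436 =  -484089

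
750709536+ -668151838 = 82557698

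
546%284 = 262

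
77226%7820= 6846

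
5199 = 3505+1694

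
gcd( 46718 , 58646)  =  994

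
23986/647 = 23986/647 = 37.07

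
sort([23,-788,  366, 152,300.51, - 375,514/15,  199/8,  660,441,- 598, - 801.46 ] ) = [ - 801.46, - 788, - 598,- 375, 23,199/8 , 514/15, 152, 300.51,  366,441,  660 ] 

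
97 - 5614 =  - 5517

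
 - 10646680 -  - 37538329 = 26891649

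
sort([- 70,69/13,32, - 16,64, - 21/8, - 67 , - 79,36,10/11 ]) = [ - 79, - 70,- 67,-16, - 21/8 , 10/11, 69/13,32,  36, 64]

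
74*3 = 222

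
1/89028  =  1/89028 = 0.00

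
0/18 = 0 = 0.00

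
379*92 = 34868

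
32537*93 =3025941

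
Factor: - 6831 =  - 3^3*11^1*23^1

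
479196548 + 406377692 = 885574240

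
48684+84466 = 133150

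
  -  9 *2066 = - 18594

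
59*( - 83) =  - 4897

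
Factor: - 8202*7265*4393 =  - 261768019290 = -2^1 * 3^1*5^1*23^1 * 191^1*1367^1*1453^1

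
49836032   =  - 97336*( - 512) 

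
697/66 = 697/66=10.56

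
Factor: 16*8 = 2^7  =  128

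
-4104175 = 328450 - 4432625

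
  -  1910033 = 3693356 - 5603389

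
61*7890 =481290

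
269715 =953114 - 683399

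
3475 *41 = 142475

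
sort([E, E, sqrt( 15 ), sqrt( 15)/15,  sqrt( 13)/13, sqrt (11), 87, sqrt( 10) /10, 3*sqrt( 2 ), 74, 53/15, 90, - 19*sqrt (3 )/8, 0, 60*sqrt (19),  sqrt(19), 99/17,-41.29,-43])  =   [-43, - 41.29, - 19*sqrt( 3)/8, 0,sqrt( 15 )/15, sqrt( 13 ) /13, sqrt ( 10) /10, E,E , sqrt(11),53/15, sqrt(15), 3* sqrt( 2 ),sqrt(19 ),99/17, 74, 87, 90 , 60*sqrt(19)]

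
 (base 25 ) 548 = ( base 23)62D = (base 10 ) 3233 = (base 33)2vw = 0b110010100001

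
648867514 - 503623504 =145244010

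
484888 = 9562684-9077796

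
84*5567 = 467628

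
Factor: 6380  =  2^2* 5^1*11^1 * 29^1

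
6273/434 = 6273/434  =  14.45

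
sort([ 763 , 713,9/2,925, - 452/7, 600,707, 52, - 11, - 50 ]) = [ - 452/7, - 50, - 11,9/2, 52,600,707,713,763,925 ]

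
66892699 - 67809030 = -916331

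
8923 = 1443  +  7480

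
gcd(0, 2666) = 2666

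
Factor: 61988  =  2^2*15497^1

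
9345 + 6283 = 15628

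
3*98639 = 295917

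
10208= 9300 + 908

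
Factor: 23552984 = 2^3 *7^1 * 13^1 * 32353^1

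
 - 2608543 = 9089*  ( - 287)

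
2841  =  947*3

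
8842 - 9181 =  - 339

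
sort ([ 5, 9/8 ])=[ 9/8,5] 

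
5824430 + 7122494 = 12946924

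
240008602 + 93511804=333520406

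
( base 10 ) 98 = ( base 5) 343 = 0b1100010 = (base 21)4e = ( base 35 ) 2s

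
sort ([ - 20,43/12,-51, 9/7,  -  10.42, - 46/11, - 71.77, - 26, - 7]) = [ - 71.77,  -  51, - 26, - 20 , - 10.42 , - 7, - 46/11,9/7  ,  43/12 ] 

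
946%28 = 22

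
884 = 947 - 63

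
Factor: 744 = 2^3 * 3^1*31^1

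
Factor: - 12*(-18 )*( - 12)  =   - 2592 = - 2^5*3^4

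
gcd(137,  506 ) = 1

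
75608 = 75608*1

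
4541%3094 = 1447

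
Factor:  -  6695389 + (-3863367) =-2^2*13^1*19^1*10687^1 = - 10558756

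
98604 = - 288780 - -387384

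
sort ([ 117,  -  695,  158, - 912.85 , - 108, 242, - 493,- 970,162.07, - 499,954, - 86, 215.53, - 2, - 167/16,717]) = [- 970, - 912.85 , - 695, - 499, - 493,-108, - 86, -167/16, - 2,117, 158, 162.07,  215.53, 242,717, 954] 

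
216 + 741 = 957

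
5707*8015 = 45741605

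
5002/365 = 13 + 257/365 =13.70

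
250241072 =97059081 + 153181991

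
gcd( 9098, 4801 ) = 1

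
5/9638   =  5/9638 = 0.00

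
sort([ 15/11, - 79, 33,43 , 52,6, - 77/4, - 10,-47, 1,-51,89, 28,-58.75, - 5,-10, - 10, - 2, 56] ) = [ - 79, - 58.75,- 51, - 47,  -  77/4, - 10, - 10,  -  10, - 5, - 2, 1, 15/11, 6, 28, 33, 43, 52,  56, 89] 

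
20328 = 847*24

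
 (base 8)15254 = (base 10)6828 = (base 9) 10326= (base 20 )H18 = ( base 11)5148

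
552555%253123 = 46309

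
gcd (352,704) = 352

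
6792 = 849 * 8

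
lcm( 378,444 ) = 27972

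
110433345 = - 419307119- - 529740464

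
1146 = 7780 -6634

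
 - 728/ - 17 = 42 + 14/17 = 42.82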